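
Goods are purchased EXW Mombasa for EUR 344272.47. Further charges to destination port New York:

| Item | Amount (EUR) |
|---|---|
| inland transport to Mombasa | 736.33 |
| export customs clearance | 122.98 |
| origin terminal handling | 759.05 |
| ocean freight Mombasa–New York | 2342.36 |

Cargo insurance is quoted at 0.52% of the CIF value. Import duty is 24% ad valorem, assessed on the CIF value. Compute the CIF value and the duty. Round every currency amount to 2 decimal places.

Let C be the CIF value. C = EXW price + pre-shipment costs + freight + 0.52% × C
C − 0.52% × C = 344272.47 + 736.33 + 122.98 + 759.05 + 2342.36
0.9948 × C = 348233.19
C = 348233.19 / 0.9948 = 350053.47
Insurance premium = 0.52% × 350053.47 = 1820.28
Import duty = 350053.47 × 24% = 84012.83

CIF value: EUR 350053.47; import duty: EUR 84012.83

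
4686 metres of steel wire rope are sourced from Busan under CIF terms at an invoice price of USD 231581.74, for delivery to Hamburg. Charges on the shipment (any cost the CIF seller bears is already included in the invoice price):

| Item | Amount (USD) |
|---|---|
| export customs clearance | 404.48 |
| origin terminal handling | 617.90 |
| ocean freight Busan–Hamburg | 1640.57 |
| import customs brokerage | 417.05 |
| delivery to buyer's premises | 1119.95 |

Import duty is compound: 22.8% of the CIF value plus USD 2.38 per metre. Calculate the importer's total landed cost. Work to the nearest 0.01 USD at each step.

CIF: the seller pays costs through ocean freight and marine insurance to the destination port.
Already in the invoice (seller's account under CIF): export clearance, origin terminal, freight — exclude.
The CIF price already equals the CIF value: 231581.74
Ad valorem component: 231581.74 × 22.8% = 52800.64
Specific component: 4686 × 2.38 = 11152.68
Import duty = 52800.64 + 11152.68 = 63953.32
Buyer bears: brokerage 417.05 + delivery 1119.95 + duty 63953.32 = 65490.32
Landed cost = invoice 231581.74 + 65490.32 = 297072.06

Total landed cost: USD 297072.06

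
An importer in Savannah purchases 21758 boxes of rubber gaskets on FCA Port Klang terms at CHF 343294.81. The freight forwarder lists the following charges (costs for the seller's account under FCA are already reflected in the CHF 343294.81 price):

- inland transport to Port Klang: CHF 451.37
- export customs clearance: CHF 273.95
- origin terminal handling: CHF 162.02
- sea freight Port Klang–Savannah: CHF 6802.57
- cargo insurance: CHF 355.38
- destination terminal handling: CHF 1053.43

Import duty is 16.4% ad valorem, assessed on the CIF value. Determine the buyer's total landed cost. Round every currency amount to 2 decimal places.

FCA: the seller delivers export-cleared goods to the carrier; the buyer bears costs from that point.
Already in the invoice (seller's account under FCA): inland to port, export clearance — exclude.
CIF value = FCA price + origin terminal + freight + insurance = 343294.81 + 162.02 + 6802.57 + 355.38 = 350614.78
Import duty = 350614.78 × 16.4% = 57500.82
Buyer bears: origin terminal 162.02 + freight 6802.57 + insurance 355.38 + destination terminal 1053.43 + duty 57500.82 = 65874.22
Landed cost = invoice 343294.81 + 65874.22 = 409169.03

Total landed cost: CHF 409169.03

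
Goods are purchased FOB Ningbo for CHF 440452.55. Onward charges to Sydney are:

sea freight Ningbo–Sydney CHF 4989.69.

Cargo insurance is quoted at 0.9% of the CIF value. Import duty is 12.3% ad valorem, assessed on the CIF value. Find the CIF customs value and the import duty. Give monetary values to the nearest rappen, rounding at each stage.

Let C be the CIF value. C = FOB price + freight + 0.9% × C
C − 0.9% × C = 440452.55 + 4989.69
0.991 × C = 445442.24
C = 445442.24 / 0.991 = 449487.63
Insurance premium = 0.9% × 449487.63 = 4045.39
Import duty = 449487.63 × 12.3% = 55286.98

CIF value: CHF 449487.63; import duty: CHF 55286.98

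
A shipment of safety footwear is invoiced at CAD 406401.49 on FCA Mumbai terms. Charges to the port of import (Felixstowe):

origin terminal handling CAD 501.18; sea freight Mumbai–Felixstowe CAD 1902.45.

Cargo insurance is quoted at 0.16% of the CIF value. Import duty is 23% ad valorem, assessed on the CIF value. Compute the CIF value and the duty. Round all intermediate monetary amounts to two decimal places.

CIF value: CAD 409460.26; import duty: CAD 94175.86

Let C be the CIF value. C = FCA price + pre-shipment costs + freight + 0.16% × C
C − 0.16% × C = 406401.49 + 501.18 + 1902.45
0.9984 × C = 408805.12
C = 408805.12 / 0.9984 = 409460.26
Insurance premium = 0.16% × 409460.26 = 655.14
Import duty = 409460.26 × 23% = 94175.86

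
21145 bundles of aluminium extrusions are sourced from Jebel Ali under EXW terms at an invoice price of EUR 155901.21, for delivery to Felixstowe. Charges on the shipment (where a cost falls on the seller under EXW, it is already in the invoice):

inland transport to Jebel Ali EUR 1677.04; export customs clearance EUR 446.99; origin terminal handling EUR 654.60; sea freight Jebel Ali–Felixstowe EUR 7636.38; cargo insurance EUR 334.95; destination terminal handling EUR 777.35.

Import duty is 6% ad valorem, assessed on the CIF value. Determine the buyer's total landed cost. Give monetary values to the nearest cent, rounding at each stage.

Total landed cost: EUR 177427.59

EXW: the seller makes goods available at their premises; the buyer bears all onward costs.
CIF value = EXW price + inland to port + export clearance + origin terminal + freight + insurance = 155901.21 + 1677.04 + 446.99 + 654.60 + 7636.38 + 334.95 = 166651.17
Import duty = 166651.17 × 6% = 9999.07
Buyer bears: inland to port 1677.04 + export clearance 446.99 + origin terminal 654.60 + freight 7636.38 + insurance 334.95 + destination terminal 777.35 + duty 9999.07 = 21526.38
Landed cost = invoice 155901.21 + 21526.38 = 177427.59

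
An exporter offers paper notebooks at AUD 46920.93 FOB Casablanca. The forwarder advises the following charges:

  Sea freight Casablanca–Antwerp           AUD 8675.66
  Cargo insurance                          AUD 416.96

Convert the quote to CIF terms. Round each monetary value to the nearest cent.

From FOB to CIF, the seller additionally bears: freight, insurance.
CIF price = 46920.93 + 8675.66 + 416.96 = 56013.55

CIF price: AUD 56013.55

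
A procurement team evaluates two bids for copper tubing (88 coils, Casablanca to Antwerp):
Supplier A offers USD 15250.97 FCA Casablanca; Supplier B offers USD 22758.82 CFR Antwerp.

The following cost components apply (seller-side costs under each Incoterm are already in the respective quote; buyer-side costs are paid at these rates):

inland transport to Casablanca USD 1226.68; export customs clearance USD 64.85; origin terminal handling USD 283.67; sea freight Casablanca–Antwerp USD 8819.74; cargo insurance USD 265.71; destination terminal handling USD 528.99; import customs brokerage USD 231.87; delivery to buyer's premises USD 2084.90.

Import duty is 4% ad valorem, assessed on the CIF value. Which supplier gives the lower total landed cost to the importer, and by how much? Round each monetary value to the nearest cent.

Supplier B is cheaper by USD 1659.38

Supplier A (FCA):
CIF value = FCA price + origin terminal + freight + insurance = 15250.97 + 283.67 + 8819.74 + 265.71 = 24620.09
Import duty = 24620.09 × 4% = 984.80
Buyer bears (A): 283.67 + 8819.74 + 265.71 + 528.99 + 231.87 + 2084.90 = 12214.88
Landed cost (A) = invoice 15250.97 + 12214.88 + duty 984.80 = 28450.65
Supplier B (CFR):
CIF value = CFR price + insurance = 22758.82 + 265.71 = 23024.53
Import duty = 23024.53 × 4% = 920.98
Buyer bears (B): 265.71 + 528.99 + 231.87 + 2084.90 = 3111.47
Landed cost (B) = invoice 22758.82 + 3111.47 + duty 920.98 = 26791.27
Difference = |28450.65 − 26791.27| = 1659.38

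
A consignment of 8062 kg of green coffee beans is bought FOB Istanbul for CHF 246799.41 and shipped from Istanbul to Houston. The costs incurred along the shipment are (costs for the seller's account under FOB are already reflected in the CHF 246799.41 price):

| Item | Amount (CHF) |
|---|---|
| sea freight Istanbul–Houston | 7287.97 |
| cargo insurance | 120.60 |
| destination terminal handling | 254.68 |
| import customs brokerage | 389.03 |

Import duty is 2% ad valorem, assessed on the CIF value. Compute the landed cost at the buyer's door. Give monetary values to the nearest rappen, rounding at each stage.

Total landed cost: CHF 259935.85

FOB: the seller bears costs until goods are on board at the origin port; the buyer bears freight, insurance and all costs thereafter.
CIF value = FOB price + freight + insurance = 246799.41 + 7287.97 + 120.60 = 254207.98
Import duty = 254207.98 × 2% = 5084.16
Buyer bears: freight 7287.97 + insurance 120.60 + destination terminal 254.68 + brokerage 389.03 + duty 5084.16 = 13136.44
Landed cost = invoice 246799.41 + 13136.44 = 259935.85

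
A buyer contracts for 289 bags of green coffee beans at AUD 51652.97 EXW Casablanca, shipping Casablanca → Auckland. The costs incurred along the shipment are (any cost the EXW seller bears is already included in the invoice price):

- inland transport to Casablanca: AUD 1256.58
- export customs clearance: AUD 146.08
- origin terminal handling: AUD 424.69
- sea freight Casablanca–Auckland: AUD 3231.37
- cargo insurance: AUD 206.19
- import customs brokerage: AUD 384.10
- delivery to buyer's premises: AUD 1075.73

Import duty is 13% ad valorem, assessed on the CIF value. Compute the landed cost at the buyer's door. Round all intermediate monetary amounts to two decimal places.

Total landed cost: AUD 65777.03

EXW: the seller makes goods available at their premises; the buyer bears all onward costs.
CIF value = EXW price + inland to port + export clearance + origin terminal + freight + insurance = 51652.97 + 1256.58 + 146.08 + 424.69 + 3231.37 + 206.19 = 56917.88
Import duty = 56917.88 × 13% = 7399.32
Buyer bears: inland to port 1256.58 + export clearance 146.08 + origin terminal 424.69 + freight 3231.37 + insurance 206.19 + brokerage 384.10 + delivery 1075.73 + duty 7399.32 = 14124.06
Landed cost = invoice 51652.97 + 14124.06 = 65777.03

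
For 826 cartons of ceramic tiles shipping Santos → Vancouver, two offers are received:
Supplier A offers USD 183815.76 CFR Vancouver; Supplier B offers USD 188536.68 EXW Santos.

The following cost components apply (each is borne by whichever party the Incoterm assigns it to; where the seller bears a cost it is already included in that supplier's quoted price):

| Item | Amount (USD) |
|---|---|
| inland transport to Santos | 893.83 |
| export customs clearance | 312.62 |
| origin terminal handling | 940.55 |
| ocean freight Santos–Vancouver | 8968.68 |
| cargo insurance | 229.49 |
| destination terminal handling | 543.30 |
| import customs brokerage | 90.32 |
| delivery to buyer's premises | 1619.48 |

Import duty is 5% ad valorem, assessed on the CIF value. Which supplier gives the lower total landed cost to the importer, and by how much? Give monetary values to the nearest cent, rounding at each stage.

Supplier A is cheaper by USD 16628.43

Supplier A (CFR):
CIF value = CFR price + insurance = 183815.76 + 229.49 = 184045.25
Import duty = 184045.25 × 5% = 9202.26
Buyer bears (A): 229.49 + 543.30 + 90.32 + 1619.48 = 2482.59
Landed cost (A) = invoice 183815.76 + 2482.59 + duty 9202.26 = 195500.61
Supplier B (EXW):
CIF value = EXW price + inland to port + export clearance + origin terminal + freight + insurance = 188536.68 + 893.83 + 312.62 + 940.55 + 8968.68 + 229.49 = 199881.85
Import duty = 199881.85 × 5% = 9994.09
Buyer bears (B): 893.83 + 312.62 + 940.55 + 8968.68 + 229.49 + 543.30 + 90.32 + 1619.48 = 13598.27
Landed cost (B) = invoice 188536.68 + 13598.27 + duty 9994.09 = 212129.04
Difference = |195500.61 − 212129.04| = 16628.43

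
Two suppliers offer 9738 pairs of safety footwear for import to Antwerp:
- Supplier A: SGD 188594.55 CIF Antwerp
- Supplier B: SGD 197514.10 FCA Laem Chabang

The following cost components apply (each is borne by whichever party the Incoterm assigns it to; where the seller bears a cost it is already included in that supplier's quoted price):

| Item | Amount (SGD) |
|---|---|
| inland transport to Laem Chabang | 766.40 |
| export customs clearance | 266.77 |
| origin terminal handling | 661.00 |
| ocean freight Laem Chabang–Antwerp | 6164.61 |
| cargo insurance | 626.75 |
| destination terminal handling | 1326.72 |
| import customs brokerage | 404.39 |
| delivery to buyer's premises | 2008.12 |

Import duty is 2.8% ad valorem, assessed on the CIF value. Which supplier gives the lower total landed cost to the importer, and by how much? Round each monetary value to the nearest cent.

Supplier A is cheaper by SGD 16830.32

Supplier A (CIF):
The CIF price already equals the CIF value: 188594.55
Import duty = 188594.55 × 2.8% = 5280.65
Buyer bears (A): 1326.72 + 404.39 + 2008.12 = 3739.23
Landed cost (A) = invoice 188594.55 + 3739.23 + duty 5280.65 = 197614.43
Supplier B (FCA):
CIF value = FCA price + origin terminal + freight + insurance = 197514.10 + 661.00 + 6164.61 + 626.75 = 204966.46
Import duty = 204966.46 × 2.8% = 5739.06
Buyer bears (B): 661.00 + 6164.61 + 626.75 + 1326.72 + 404.39 + 2008.12 = 11191.59
Landed cost (B) = invoice 197514.10 + 11191.59 + duty 5739.06 = 214444.75
Difference = |197614.43 − 214444.75| = 16830.32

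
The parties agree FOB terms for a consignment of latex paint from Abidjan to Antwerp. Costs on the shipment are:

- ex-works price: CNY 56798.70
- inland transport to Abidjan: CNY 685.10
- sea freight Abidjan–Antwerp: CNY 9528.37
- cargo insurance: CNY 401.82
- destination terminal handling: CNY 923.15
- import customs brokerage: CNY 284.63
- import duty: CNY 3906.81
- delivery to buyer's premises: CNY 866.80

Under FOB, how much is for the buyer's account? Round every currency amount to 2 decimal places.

Buyer's account: CNY 15911.58

FOB: the seller bears costs until goods are on board at the origin port; the buyer bears freight, insurance and all costs thereafter.
Seller's account: goods 56798.70 + inland to port 685.10 = 57483.80
Buyer's account: freight 9528.37 + insurance 401.82 + destination terminal 923.15 + brokerage 284.63 + duty 3906.81 + delivery 866.80 = 15911.58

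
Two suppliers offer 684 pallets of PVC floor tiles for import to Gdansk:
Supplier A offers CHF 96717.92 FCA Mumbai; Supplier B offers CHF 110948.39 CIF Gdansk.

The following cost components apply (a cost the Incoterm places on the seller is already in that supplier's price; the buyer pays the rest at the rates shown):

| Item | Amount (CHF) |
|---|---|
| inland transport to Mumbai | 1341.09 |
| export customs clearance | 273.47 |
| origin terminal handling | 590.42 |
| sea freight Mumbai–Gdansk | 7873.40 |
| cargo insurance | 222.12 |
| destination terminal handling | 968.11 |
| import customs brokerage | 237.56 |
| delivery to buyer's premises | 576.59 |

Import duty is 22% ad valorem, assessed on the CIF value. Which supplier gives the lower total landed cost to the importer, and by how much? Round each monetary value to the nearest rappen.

Supplier A (FCA):
CIF value = FCA price + origin terminal + freight + insurance = 96717.92 + 590.42 + 7873.40 + 222.12 = 105403.86
Import duty = 105403.86 × 22% = 23188.85
Buyer bears (A): 590.42 + 7873.40 + 222.12 + 968.11 + 237.56 + 576.59 = 10468.20
Landed cost (A) = invoice 96717.92 + 10468.20 + duty 23188.85 = 130374.97
Supplier B (CIF):
The CIF price already equals the CIF value: 110948.39
Import duty = 110948.39 × 22% = 24408.65
Buyer bears (B): 968.11 + 237.56 + 576.59 = 1782.26
Landed cost (B) = invoice 110948.39 + 1782.26 + duty 24408.65 = 137139.30
Difference = |130374.97 − 137139.30| = 6764.33

Supplier A is cheaper by CHF 6764.33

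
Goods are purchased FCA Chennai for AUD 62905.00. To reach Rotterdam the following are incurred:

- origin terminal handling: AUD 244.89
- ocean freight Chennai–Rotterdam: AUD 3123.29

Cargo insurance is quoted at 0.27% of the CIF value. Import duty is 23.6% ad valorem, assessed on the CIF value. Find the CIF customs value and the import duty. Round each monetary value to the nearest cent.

Let C be the CIF value. C = FCA price + pre-shipment costs + freight + 0.27% × C
C − 0.27% × C = 62905.00 + 244.89 + 3123.29
0.9973 × C = 66273.18
C = 66273.18 / 0.9973 = 66452.60
Insurance premium = 0.27% × 66452.60 = 179.42
Import duty = 66452.60 × 23.6% = 15682.81

CIF value: AUD 66452.60; import duty: AUD 15682.81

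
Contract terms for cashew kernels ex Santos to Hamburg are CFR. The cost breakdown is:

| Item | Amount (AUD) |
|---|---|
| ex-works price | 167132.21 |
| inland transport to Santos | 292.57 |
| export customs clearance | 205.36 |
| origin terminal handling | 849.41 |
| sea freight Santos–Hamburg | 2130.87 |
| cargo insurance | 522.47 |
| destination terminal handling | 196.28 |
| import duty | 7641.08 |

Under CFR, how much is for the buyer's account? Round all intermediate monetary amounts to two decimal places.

CFR: the seller pays costs through ocean freight to the destination port, but not insurance.
Seller's account: goods 167132.21 + inland to port 292.57 + export clearance 205.36 + origin terminal 849.41 + freight 2130.87 = 170610.42
Buyer's account: insurance 522.47 + destination terminal 196.28 + duty 7641.08 = 8359.83

Buyer's account: AUD 8359.83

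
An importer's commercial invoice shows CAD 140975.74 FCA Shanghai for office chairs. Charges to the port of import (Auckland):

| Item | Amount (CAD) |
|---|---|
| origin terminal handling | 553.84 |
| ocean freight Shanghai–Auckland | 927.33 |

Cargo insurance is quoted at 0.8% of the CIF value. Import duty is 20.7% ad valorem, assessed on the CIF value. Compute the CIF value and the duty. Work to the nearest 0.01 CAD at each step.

Let C be the CIF value. C = FCA price + pre-shipment costs + freight + 0.8% × C
C − 0.8% × C = 140975.74 + 553.84 + 927.33
0.992 × C = 142456.91
C = 142456.91 / 0.992 = 143605.76
Insurance premium = 0.8% × 143605.76 = 1148.85
Import duty = 143605.76 × 20.7% = 29726.39

CIF value: CAD 143605.76; import duty: CAD 29726.39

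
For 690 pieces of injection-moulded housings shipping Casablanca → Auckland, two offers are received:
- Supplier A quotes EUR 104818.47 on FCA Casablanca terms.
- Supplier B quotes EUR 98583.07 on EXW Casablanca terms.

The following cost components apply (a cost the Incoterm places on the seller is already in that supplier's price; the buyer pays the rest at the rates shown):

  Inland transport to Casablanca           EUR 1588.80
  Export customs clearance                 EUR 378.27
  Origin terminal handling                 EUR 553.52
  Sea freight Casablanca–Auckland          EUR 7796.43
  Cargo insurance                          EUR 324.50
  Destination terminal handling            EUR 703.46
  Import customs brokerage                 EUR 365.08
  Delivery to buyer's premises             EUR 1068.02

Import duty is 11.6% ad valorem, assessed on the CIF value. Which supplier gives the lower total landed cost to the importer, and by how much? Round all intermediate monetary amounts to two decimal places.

Supplier A (FCA):
CIF value = FCA price + origin terminal + freight + insurance = 104818.47 + 553.52 + 7796.43 + 324.50 = 113492.92
Import duty = 113492.92 × 11.6% = 13165.18
Buyer bears (A): 553.52 + 7796.43 + 324.50 + 703.46 + 365.08 + 1068.02 = 10811.01
Landed cost (A) = invoice 104818.47 + 10811.01 + duty 13165.18 = 128794.66
Supplier B (EXW):
CIF value = EXW price + inland to port + export clearance + origin terminal + freight + insurance = 98583.07 + 1588.80 + 378.27 + 553.52 + 7796.43 + 324.50 = 109224.59
Import duty = 109224.59 × 11.6% = 12670.05
Buyer bears (B): 1588.80 + 378.27 + 553.52 + 7796.43 + 324.50 + 703.46 + 365.08 + 1068.02 = 12778.08
Landed cost (B) = invoice 98583.07 + 12778.08 + duty 12670.05 = 124031.20
Difference = |128794.66 − 124031.20| = 4763.46

Supplier B is cheaper by EUR 4763.46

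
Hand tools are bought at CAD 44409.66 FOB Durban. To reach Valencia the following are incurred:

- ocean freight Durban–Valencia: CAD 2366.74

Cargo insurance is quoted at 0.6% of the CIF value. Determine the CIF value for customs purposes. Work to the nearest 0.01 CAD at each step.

Let C be the CIF value. C = FOB price + freight + 0.6% × C
C − 0.6% × C = 44409.66 + 2366.74
0.994 × C = 46776.40
C = 46776.40 / 0.994 = 47058.75
Insurance premium = 0.6% × 47058.75 = 282.35

CIF value: CAD 47058.75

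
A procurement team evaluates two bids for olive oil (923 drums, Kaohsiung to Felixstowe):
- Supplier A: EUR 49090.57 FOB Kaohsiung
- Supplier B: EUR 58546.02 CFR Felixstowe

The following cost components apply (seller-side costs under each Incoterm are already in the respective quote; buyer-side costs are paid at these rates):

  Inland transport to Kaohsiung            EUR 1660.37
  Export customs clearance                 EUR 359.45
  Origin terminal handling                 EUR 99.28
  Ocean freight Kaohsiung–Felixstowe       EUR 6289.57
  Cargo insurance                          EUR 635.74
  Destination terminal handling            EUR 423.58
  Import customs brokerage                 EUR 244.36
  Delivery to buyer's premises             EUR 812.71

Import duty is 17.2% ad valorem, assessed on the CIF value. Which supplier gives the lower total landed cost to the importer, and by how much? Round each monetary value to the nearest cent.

Supplier A is cheaper by EUR 3710.41

Supplier A (FOB):
CIF value = FOB price + freight + insurance = 49090.57 + 6289.57 + 635.74 = 56015.88
Import duty = 56015.88 × 17.2% = 9634.73
Buyer bears (A): 6289.57 + 635.74 + 423.58 + 244.36 + 812.71 = 8405.96
Landed cost (A) = invoice 49090.57 + 8405.96 + duty 9634.73 = 67131.26
Supplier B (CFR):
CIF value = CFR price + insurance = 58546.02 + 635.74 = 59181.76
Import duty = 59181.76 × 17.2% = 10179.26
Buyer bears (B): 635.74 + 423.58 + 244.36 + 812.71 = 2116.39
Landed cost (B) = invoice 58546.02 + 2116.39 + duty 10179.26 = 70841.67
Difference = |67131.26 − 70841.67| = 3710.41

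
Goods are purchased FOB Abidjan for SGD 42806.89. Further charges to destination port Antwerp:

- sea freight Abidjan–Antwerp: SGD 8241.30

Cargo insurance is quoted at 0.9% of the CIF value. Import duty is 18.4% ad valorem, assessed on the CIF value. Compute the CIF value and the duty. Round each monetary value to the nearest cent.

CIF value: SGD 51511.80; import duty: SGD 9478.17

Let C be the CIF value. C = FOB price + freight + 0.9% × C
C − 0.9% × C = 42806.89 + 8241.30
0.991 × C = 51048.19
C = 51048.19 / 0.991 = 51511.80
Insurance premium = 0.9% × 51511.80 = 463.61
Import duty = 51511.80 × 18.4% = 9478.17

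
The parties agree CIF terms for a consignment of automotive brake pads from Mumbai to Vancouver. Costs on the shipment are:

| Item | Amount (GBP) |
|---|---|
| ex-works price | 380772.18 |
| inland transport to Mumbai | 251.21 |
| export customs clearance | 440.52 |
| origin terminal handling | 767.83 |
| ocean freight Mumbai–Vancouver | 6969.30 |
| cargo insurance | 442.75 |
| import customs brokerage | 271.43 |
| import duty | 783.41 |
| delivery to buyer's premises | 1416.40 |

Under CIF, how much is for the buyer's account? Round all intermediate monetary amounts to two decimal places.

CIF: the seller pays costs through ocean freight and marine insurance to the destination port.
Seller's account: goods 380772.18 + inland to port 251.21 + export clearance 440.52 + origin terminal 767.83 + freight 6969.30 + insurance 442.75 = 389643.79
Buyer's account: brokerage 271.43 + duty 783.41 + delivery 1416.40 = 2471.24

Buyer's account: GBP 2471.24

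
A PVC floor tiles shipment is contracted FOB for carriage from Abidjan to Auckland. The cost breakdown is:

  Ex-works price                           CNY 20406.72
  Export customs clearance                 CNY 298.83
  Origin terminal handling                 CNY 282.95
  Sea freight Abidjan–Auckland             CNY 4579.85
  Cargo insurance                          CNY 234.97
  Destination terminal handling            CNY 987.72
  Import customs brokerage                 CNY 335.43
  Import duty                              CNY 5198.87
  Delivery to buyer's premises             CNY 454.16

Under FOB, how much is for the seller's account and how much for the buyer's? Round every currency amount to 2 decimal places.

FOB: the seller bears costs until goods are on board at the origin port; the buyer bears freight, insurance and all costs thereafter.
Seller's account: goods 20406.72 + export clearance 298.83 + origin terminal 282.95 = 20988.50
Buyer's account: freight 4579.85 + insurance 234.97 + destination terminal 987.72 + brokerage 335.43 + duty 5198.87 + delivery 454.16 = 11791.00

Seller: CNY 20988.50; buyer: CNY 11791.00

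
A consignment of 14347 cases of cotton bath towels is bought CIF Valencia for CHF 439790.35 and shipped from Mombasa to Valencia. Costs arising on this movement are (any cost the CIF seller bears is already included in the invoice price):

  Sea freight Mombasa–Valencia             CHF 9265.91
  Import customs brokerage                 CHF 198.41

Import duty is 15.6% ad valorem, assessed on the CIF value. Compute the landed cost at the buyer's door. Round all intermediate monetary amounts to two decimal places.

Total landed cost: CHF 508596.05

CIF: the seller pays costs through ocean freight and marine insurance to the destination port.
Already in the invoice (seller's account under CIF): freight — exclude.
The CIF price already equals the CIF value: 439790.35
Import duty = 439790.35 × 15.6% = 68607.29
Buyer bears: brokerage 198.41 + duty 68607.29 = 68805.70
Landed cost = invoice 439790.35 + 68805.70 = 508596.05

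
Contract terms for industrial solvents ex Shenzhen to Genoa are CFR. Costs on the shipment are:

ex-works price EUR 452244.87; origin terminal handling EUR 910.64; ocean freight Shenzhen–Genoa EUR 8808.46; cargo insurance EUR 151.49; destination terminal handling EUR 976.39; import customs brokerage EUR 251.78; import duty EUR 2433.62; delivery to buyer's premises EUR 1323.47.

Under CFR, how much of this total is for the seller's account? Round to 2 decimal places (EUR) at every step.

Seller's account: EUR 461963.97

CFR: the seller pays costs through ocean freight to the destination port, but not insurance.
Seller's account: goods 452244.87 + origin terminal 910.64 + freight 8808.46 = 461963.97
Buyer's account: insurance 151.49 + destination terminal 976.39 + brokerage 251.78 + duty 2433.62 + delivery 1323.47 = 5136.75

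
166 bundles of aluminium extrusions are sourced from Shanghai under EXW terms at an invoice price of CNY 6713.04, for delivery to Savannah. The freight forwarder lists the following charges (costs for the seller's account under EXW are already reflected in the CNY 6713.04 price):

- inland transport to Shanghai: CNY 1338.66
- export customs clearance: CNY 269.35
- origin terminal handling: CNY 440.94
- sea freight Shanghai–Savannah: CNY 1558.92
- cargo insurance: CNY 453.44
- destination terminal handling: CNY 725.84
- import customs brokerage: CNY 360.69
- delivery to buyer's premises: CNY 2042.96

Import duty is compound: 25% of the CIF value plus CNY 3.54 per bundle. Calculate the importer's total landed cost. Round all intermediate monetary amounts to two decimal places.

EXW: the seller makes goods available at their premises; the buyer bears all onward costs.
CIF value = EXW price + inland to port + export clearance + origin terminal + freight + insurance = 6713.04 + 1338.66 + 269.35 + 440.94 + 1558.92 + 453.44 = 10774.35
Ad valorem component: 10774.35 × 25% = 2693.59
Specific component: 166 × 3.54 = 587.64
Import duty = 2693.59 + 587.64 = 3281.23
Buyer bears: inland to port 1338.66 + export clearance 269.35 + origin terminal 440.94 + freight 1558.92 + insurance 453.44 + destination terminal 725.84 + brokerage 360.69 + delivery 2042.96 + duty 3281.23 = 10472.03
Landed cost = invoice 6713.04 + 10472.03 = 17185.07

Total landed cost: CNY 17185.07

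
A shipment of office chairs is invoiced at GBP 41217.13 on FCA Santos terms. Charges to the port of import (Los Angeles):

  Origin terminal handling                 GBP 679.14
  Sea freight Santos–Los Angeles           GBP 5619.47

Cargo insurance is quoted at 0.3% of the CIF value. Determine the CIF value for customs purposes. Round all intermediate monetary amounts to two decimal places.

Let C be the CIF value. C = FCA price + pre-shipment costs + freight + 0.3% × C
C − 0.3% × C = 41217.13 + 679.14 + 5619.47
0.997 × C = 47515.74
C = 47515.74 / 0.997 = 47658.72
Insurance premium = 0.3% × 47658.72 = 142.98

CIF value: GBP 47658.72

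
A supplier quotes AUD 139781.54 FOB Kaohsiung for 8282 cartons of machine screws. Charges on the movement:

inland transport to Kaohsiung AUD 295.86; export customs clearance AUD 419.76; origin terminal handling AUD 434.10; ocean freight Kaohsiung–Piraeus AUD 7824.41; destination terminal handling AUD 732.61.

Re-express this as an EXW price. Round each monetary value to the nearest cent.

EXW price: AUD 138631.82

Not relevant to the conversion: freight, destination terminal — on the buyer under both terms; not part of either seller's price.
From FOB to EXW, the seller no longer bears: inland to port, export clearance, origin terminal.
EXW price = 139781.54 − 295.86 − 419.76 − 434.10 = 138631.82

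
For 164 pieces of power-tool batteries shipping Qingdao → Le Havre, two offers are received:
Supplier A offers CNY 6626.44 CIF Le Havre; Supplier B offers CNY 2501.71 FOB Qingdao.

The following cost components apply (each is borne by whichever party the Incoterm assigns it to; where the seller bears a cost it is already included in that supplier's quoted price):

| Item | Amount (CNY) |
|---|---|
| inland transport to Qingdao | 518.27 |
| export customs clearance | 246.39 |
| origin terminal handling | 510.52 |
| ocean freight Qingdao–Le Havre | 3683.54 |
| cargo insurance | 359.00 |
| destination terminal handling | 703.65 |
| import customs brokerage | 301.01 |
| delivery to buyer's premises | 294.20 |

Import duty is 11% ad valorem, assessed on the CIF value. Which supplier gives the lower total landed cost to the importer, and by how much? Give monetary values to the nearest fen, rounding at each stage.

Supplier B is cheaper by CNY 91.23

Supplier A (CIF):
The CIF price already equals the CIF value: 6626.44
Import duty = 6626.44 × 11% = 728.91
Buyer bears (A): 703.65 + 301.01 + 294.20 = 1298.86
Landed cost (A) = invoice 6626.44 + 1298.86 + duty 728.91 = 8654.21
Supplier B (FOB):
CIF value = FOB price + freight + insurance = 2501.71 + 3683.54 + 359.00 = 6544.25
Import duty = 6544.25 × 11% = 719.87
Buyer bears (B): 3683.54 + 359.00 + 703.65 + 301.01 + 294.20 = 5341.40
Landed cost (B) = invoice 2501.71 + 5341.40 + duty 719.87 = 8562.98
Difference = |8654.21 − 8562.98| = 91.23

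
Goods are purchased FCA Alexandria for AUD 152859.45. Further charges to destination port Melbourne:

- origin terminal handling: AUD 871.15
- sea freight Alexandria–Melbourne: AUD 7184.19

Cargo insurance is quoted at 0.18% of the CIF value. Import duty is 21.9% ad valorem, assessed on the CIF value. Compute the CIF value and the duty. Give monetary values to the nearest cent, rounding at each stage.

Let C be the CIF value. C = FCA price + pre-shipment costs + freight + 0.18% × C
C − 0.18% × C = 152859.45 + 871.15 + 7184.19
0.9982 × C = 160914.79
C = 160914.79 / 0.9982 = 161204.96
Insurance premium = 0.18% × 161204.96 = 290.17
Import duty = 161204.96 × 21.9% = 35303.89

CIF value: AUD 161204.96; import duty: AUD 35303.89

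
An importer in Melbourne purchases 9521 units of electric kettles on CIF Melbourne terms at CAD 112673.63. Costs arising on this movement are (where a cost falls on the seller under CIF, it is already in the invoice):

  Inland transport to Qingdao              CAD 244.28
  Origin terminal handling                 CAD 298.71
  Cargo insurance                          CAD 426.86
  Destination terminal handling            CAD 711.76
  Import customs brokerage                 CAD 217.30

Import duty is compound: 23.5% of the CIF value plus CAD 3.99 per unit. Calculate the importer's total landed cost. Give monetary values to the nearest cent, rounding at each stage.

Total landed cost: CAD 178069.78

CIF: the seller pays costs through ocean freight and marine insurance to the destination port.
Already in the invoice (seller's account under CIF): inland to port, origin terminal, insurance — exclude.
The CIF price already equals the CIF value: 112673.63
Ad valorem component: 112673.63 × 23.5% = 26478.30
Specific component: 9521 × 3.99 = 37988.79
Import duty = 26478.30 + 37988.79 = 64467.09
Buyer bears: destination terminal 711.76 + brokerage 217.30 + duty 64467.09 = 65396.15
Landed cost = invoice 112673.63 + 65396.15 = 178069.78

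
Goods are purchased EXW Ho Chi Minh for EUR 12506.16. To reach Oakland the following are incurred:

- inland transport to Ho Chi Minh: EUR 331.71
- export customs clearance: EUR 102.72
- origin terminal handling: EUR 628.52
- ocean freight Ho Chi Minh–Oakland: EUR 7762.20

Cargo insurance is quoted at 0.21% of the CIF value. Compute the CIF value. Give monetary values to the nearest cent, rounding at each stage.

CIF value: EUR 21376.20

Let C be the CIF value. C = EXW price + pre-shipment costs + freight + 0.21% × C
C − 0.21% × C = 12506.16 + 331.71 + 102.72 + 628.52 + 7762.20
0.9979 × C = 21331.31
C = 21331.31 / 0.9979 = 21376.20
Insurance premium = 0.21% × 21376.20 = 44.89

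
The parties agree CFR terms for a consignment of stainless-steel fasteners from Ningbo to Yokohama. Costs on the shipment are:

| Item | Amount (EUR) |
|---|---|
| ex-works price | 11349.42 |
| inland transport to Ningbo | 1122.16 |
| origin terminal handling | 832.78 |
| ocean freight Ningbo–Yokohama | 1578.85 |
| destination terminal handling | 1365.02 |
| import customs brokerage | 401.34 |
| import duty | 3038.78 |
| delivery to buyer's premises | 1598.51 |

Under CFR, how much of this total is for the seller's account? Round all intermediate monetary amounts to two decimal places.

Seller's account: EUR 14883.21

CFR: the seller pays costs through ocean freight to the destination port, but not insurance.
Seller's account: goods 11349.42 + inland to port 1122.16 + origin terminal 832.78 + freight 1578.85 = 14883.21
Buyer's account: destination terminal 1365.02 + brokerage 401.34 + duty 3038.78 + delivery 1598.51 = 6403.65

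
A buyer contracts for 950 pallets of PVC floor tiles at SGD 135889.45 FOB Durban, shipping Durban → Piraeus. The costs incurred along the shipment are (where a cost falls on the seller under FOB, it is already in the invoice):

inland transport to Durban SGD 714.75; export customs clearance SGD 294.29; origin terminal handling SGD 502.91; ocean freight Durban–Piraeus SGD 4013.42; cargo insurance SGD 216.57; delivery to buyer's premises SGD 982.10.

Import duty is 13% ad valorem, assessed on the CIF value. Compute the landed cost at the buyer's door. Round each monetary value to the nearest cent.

Total landed cost: SGD 159317.07

FOB: the seller bears costs until goods are on board at the origin port; the buyer bears freight, insurance and all costs thereafter.
Already in the invoice (seller's account under FOB): inland to port, export clearance, origin terminal — exclude.
CIF value = FOB price + freight + insurance = 135889.45 + 4013.42 + 216.57 = 140119.44
Import duty = 140119.44 × 13% = 18215.53
Buyer bears: freight 4013.42 + insurance 216.57 + delivery 982.10 + duty 18215.53 = 23427.62
Landed cost = invoice 135889.45 + 23427.62 = 159317.07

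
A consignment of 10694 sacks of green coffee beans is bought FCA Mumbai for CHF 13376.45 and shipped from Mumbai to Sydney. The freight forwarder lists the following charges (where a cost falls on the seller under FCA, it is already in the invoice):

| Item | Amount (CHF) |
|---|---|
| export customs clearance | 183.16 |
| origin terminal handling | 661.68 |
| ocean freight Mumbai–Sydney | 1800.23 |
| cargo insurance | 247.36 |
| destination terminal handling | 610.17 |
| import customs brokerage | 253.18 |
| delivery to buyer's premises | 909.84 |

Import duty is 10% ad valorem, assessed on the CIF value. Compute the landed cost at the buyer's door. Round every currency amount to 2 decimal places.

FCA: the seller delivers export-cleared goods to the carrier; the buyer bears costs from that point.
Already in the invoice (seller's account under FCA): export clearance — exclude.
CIF value = FCA price + origin terminal + freight + insurance = 13376.45 + 661.68 + 1800.23 + 247.36 = 16085.72
Import duty = 16085.72 × 10% = 1608.57
Buyer bears: origin terminal 661.68 + freight 1800.23 + insurance 247.36 + destination terminal 610.17 + brokerage 253.18 + delivery 909.84 + duty 1608.57 = 6091.03
Landed cost = invoice 13376.45 + 6091.03 = 19467.48

Total landed cost: CHF 19467.48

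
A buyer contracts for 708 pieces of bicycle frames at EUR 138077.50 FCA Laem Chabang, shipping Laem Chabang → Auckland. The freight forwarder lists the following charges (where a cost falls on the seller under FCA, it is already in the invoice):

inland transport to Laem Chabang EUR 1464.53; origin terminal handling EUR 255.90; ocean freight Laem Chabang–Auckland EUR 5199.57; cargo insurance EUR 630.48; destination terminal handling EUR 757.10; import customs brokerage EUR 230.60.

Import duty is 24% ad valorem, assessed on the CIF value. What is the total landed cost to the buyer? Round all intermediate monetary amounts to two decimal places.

FCA: the seller delivers export-cleared goods to the carrier; the buyer bears costs from that point.
Already in the invoice (seller's account under FCA): inland to port — exclude.
CIF value = FCA price + origin terminal + freight + insurance = 138077.50 + 255.90 + 5199.57 + 630.48 = 144163.45
Import duty = 144163.45 × 24% = 34599.23
Buyer bears: origin terminal 255.90 + freight 5199.57 + insurance 630.48 + destination terminal 757.10 + brokerage 230.60 + duty 34599.23 = 41672.88
Landed cost = invoice 138077.50 + 41672.88 = 179750.38

Total landed cost: EUR 179750.38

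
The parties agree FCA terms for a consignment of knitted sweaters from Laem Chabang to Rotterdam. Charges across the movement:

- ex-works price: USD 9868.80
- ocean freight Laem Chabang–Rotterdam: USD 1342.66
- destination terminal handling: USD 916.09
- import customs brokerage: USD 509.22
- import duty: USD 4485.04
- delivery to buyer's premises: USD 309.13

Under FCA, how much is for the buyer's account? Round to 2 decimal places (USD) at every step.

Buyer's account: USD 7562.14

FCA: the seller delivers export-cleared goods to the carrier; the buyer bears costs from that point.
Seller's account: goods 9868.80 = 9868.80
Buyer's account: freight 1342.66 + destination terminal 916.09 + brokerage 509.22 + duty 4485.04 + delivery 309.13 = 7562.14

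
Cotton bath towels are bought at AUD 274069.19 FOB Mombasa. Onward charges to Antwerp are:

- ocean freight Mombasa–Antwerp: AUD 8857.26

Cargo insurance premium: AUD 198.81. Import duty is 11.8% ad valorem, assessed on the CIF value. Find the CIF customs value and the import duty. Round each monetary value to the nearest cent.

CIF value: AUD 283125.26; import duty: AUD 33408.78

CIF = FOB price + freight + insurance
CIF = 274069.19 + 8857.26 + 198.81 = 283125.26
Import duty = 283125.26 × 11.8% = 33408.78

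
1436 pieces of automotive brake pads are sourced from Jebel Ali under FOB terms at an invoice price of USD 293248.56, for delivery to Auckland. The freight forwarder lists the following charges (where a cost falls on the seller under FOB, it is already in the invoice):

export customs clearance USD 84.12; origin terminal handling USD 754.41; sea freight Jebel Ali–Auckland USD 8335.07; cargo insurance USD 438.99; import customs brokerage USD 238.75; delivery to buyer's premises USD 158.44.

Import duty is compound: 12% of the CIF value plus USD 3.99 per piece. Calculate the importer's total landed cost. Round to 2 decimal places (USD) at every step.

Total landed cost: USD 344392.16

FOB: the seller bears costs until goods are on board at the origin port; the buyer bears freight, insurance and all costs thereafter.
Already in the invoice (seller's account under FOB): export clearance, origin terminal — exclude.
CIF value = FOB price + freight + insurance = 293248.56 + 8335.07 + 438.99 = 302022.62
Ad valorem component: 302022.62 × 12% = 36242.71
Specific component: 1436 × 3.99 = 5729.64
Import duty = 36242.71 + 5729.64 = 41972.35
Buyer bears: freight 8335.07 + insurance 438.99 + brokerage 238.75 + delivery 158.44 + duty 41972.35 = 51143.60
Landed cost = invoice 293248.56 + 51143.60 = 344392.16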